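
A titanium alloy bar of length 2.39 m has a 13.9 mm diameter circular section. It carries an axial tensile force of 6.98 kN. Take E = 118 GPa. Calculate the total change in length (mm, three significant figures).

A = 151.7 mm².
δ_mech = NL/(AE) = 6980·2390/(151.7·118000) = 0.9316 mm.

0.932 mm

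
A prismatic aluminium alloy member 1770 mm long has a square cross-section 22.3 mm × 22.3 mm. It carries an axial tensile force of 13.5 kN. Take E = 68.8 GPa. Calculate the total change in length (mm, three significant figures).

0.698 mm

A = 497.3 mm².
δ_mech = NL/(AE) = 13500·1770/(497.3·68800) = 0.6984 mm.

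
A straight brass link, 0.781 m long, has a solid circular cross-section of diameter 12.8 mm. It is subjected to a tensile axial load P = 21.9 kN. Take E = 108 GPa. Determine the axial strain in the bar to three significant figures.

0.00158

A = 128.7 mm².
σ = N/A = 170.2 MPa; ε = σ/E = 170.2/108000 = 1.576e-03.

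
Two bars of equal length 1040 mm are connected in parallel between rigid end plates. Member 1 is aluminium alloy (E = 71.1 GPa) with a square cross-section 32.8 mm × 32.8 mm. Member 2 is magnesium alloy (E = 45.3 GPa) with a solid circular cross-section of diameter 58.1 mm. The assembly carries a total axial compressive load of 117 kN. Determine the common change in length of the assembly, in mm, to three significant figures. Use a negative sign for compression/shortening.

-0.619 mm

A_1 = 1076 mm².
A_2 = 2651 mm².
Equal strain + equilibrium ⇒ each member carries load in proportion to AE: A₁E₁ = 76490000 N, A₂E₂ = 120100000 N, ΣAE = 196600000 N.
δ = PL/ΣAE = -117000·1040/196600000 = -0.6189 mm.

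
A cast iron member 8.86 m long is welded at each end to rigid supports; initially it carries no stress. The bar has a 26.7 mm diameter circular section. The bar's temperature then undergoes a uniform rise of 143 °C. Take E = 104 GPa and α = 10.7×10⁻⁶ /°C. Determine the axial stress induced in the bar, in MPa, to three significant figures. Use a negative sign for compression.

-159 MPa

Free thermal expansion αLΔT = 10.7e-6 · 8860 · 143 = 13.56 mm.
The walls impose strain ε = −(13.56)/8860 = -1.5301e-03; σ = Eε = 104000 · -1.5301e-03 = -159.1 MPa.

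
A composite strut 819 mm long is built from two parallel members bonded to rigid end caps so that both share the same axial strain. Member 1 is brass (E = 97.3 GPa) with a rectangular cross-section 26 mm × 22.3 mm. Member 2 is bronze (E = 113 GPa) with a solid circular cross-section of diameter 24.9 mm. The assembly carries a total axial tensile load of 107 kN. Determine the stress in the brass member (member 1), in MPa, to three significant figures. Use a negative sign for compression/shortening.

93.4 MPa

A_1 = 579.8 mm².
A_2 = 487 mm².
Equal strain + equilibrium ⇒ each member carries load in proportion to AE: A₁E₁ = 56410000 N, A₂E₂ = 55030000 N, ΣAE = 111400000 N.
σ₁ = P·E₁/ΣAE = 107000·97300/111400000 = 93.42 MPa.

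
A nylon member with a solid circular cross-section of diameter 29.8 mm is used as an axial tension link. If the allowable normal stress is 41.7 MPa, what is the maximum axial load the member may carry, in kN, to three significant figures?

A = 697.5 mm².
P_max = σ_allow · A = 41.7 · 697.5 = 29080 N = 29.08 kN.

29.1 kN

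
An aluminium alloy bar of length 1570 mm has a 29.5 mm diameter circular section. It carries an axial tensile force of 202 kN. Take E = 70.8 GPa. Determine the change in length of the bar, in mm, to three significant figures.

6.55 mm

A = 683.5 mm².
δ_mech = NL/(AE) = 202000·1570/(683.5·70800) = 6.554 mm.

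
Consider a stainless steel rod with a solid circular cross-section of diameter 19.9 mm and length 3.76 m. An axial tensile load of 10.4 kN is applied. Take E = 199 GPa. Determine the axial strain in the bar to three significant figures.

1.68e-04

A = 311 mm².
σ = N/A = 33.44 MPa; ε = σ/E = 33.44/199000 = 1.680e-04.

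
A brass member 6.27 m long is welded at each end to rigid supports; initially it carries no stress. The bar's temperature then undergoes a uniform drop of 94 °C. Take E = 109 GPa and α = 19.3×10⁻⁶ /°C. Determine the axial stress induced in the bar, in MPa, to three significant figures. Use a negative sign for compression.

Free thermal expansion αLΔT = 19.3e-6 · 6270 · -94 = -11.38 mm.
The walls impose strain ε = −(-11.38)/6270 = 1.8142e-03; σ = Eε = 109000 · 1.8142e-03 = 197.7 MPa.

198 MPa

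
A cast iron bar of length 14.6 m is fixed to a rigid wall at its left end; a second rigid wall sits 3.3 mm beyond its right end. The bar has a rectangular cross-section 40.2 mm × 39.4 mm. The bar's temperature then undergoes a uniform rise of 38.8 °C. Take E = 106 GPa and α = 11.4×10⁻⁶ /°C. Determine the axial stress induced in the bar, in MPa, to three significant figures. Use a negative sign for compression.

-22.9 MPa

Free thermal expansion αLΔT = 11.4e-6 · 14600 · 38.8 = 6.458 mm.
The walls engage after the gap closes; constrained expansion = 6.458 − 3.3 = 3.158 mm.
The walls impose strain ε = −(3.158)/14600 = -2.1629e-04; σ = Eε = 106000 · -2.1629e-04 = -22.93 MPa.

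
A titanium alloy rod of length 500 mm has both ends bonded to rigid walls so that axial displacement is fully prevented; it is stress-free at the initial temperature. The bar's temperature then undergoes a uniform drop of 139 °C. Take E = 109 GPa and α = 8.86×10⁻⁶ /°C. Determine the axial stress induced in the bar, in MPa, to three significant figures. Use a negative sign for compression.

Free thermal expansion αLΔT = 8.86e-6 · 500 · -139 = -0.6158 mm.
The walls impose strain ε = −(-0.6158)/500 = 1.2315e-03; σ = Eε = 109000 · 1.2315e-03 = 134.2 MPa.

134 MPa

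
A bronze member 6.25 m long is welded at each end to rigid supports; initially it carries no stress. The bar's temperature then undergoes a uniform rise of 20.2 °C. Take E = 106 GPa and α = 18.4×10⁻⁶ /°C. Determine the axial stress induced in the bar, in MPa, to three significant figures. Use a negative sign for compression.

Free thermal expansion αLΔT = 18.4e-6 · 6250 · 20.2 = 2.323 mm.
The walls impose strain ε = −(2.323)/6250 = -3.7168e-04; σ = Eε = 106000 · -3.7168e-04 = -39.4 MPa.

-39.4 MPa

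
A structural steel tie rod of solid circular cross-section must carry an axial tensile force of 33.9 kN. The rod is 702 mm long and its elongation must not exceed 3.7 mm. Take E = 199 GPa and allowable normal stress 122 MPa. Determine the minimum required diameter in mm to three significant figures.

Required area A ≥ P/σ_allow = 33900/122 = 277.9 mm².
For a solid circular section, d ≥ √(4A/π) = 18.81 mm.
Elongation limit: A ≥ PL/(Eδ_allow) = 33900·702/(199000·3.7) = 32.32 mm² ⇒ d ≥ 6.415 mm.
The stress limit governs.

18.8 mm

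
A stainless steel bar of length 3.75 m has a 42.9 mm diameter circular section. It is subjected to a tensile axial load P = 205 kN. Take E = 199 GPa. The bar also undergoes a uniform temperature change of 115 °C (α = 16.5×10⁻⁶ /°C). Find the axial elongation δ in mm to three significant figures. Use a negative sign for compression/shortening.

9.79 mm

A = 1445 mm².
δ_mech = NL/(AE) = 205000·3750/(1445·199000) = 2.673 mm.
δ_thermal = αLΔT = 16.5e-6·3750·115 = 7.116 mm.
δ = δ_mech + δ_thermal = 9.788 mm.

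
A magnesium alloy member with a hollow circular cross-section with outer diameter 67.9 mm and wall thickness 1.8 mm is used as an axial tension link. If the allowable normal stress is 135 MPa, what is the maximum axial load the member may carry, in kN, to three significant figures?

50.5 kN

A = 373.8 mm².
P_max = σ_allow · A = 135 · 373.8 = 50460 N = 50.46 kN.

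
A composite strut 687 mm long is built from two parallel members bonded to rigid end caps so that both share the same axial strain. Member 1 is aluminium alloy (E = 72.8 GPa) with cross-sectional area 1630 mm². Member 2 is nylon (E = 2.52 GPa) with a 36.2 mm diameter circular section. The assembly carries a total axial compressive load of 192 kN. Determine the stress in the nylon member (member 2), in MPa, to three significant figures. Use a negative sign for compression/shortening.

-3.99 MPa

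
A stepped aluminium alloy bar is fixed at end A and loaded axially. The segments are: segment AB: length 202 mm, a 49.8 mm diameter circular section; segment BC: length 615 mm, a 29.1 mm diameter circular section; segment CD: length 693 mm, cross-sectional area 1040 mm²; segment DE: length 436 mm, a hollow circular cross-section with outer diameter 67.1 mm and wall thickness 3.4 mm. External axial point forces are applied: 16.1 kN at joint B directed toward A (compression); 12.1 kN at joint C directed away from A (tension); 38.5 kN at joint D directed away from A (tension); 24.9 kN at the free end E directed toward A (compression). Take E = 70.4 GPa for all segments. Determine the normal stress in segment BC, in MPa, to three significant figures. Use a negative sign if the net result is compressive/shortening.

38.6 MPa

Internal axial forces (sectioning from the free end, tension +): N_DE = -24.9 kN, N_CD = 13.6 kN, N_BC = 25.7 kN, N_AB = 9.6 kN.
A_BC = 665.1 mm².
σ_BC = N_BC/A_BC = 25700/665.1 = 38.64 MPa.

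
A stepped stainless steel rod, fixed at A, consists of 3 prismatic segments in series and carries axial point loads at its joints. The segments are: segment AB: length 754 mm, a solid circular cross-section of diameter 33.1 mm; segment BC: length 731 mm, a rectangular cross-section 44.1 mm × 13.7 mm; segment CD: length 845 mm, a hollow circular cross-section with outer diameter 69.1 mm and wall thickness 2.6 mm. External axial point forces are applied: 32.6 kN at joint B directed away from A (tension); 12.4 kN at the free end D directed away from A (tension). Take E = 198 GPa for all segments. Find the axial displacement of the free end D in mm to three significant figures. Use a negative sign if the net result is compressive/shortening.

0.372 mm

Internal axial forces (sectioning from the free end, tension +): N_CD = 12.4 kN, N_BC = 12.4 kN, N_AB = 45 kN.
A_AB = 860.5 mm².
A_BC = 604.2 mm².
A_CD = 543.2 mm².
δ_AB = 45000·754/(860.5·198000) = 0.1991 mm
δ_BC = 12400·731/(604.2·198000) = 0.07577 mm
δ_CD = 12400·845/(543.2·198000) = 0.09742 mm
δ = Σδ_i = 0.3723 mm.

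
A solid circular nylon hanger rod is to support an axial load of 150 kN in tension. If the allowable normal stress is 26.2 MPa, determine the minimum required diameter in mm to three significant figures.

85.4 mm

Required area A ≥ P/σ_allow = 150000/26.2 = 5725 mm².
For a solid circular section, d ≥ √(4A/π) = 85.38 mm.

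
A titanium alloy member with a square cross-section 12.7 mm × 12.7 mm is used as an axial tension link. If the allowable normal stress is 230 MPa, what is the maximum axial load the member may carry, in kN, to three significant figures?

37.1 kN

A = 161.3 mm².
P_max = σ_allow · A = 230 · 161.3 = 37100 N = 37.1 kN.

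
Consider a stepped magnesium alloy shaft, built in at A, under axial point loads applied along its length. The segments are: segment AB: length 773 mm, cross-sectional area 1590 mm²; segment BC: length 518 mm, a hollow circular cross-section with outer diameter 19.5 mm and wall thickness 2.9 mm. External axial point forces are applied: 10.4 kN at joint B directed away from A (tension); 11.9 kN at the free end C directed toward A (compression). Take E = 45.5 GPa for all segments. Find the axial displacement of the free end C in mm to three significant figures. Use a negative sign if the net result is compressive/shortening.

Internal axial forces (sectioning from the free end, tension +): N_BC = -11.9 kN, N_AB = -1.5 kN.
A_BC = 151.2 mm².
δ_AB = -1500·773/(1590·45500) = -0.01603 mm
δ_BC = -11900·518/(151.2·45500) = -0.8958 mm
δ = Σδ_i = -0.9118 mm.

-0.912 mm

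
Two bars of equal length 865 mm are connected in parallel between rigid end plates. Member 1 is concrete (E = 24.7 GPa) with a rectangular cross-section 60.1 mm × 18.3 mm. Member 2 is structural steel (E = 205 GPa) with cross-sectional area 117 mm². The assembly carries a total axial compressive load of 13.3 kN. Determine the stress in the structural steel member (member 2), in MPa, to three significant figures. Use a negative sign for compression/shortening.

-53.3 MPa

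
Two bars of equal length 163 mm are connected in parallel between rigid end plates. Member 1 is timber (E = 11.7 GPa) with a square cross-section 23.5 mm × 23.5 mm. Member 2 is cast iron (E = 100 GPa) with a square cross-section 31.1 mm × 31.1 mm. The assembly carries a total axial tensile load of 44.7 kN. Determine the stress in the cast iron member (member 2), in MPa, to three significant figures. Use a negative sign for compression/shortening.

A_1 = 552.2 mm².
A_2 = 967.2 mm².
Equal strain + equilibrium ⇒ each member carries load in proportion to AE: A₁E₁ = 6461000 N, A₂E₂ = 96720000 N, ΣAE = 103200000 N.
σ₂ = P·E₂/ΣAE = 44700·100000/103200000 = 43.32 MPa.

43.3 MPa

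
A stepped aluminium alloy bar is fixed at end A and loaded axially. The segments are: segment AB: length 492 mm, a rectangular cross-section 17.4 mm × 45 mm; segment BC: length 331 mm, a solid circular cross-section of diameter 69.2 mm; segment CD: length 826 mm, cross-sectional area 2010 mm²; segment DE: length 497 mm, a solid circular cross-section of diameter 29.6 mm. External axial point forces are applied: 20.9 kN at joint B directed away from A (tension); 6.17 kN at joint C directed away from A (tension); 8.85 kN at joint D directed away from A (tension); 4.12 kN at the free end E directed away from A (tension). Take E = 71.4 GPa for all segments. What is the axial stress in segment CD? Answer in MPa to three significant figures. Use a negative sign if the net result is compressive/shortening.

Internal axial forces (sectioning from the free end, tension +): N_DE = 4.12 kN, N_CD = 12.97 kN, N_BC = 19.14 kN, N_AB = 40.04 kN.
σ_CD = N_CD/A_CD = 12970/2010 = 6.453 MPa.

6.45 MPa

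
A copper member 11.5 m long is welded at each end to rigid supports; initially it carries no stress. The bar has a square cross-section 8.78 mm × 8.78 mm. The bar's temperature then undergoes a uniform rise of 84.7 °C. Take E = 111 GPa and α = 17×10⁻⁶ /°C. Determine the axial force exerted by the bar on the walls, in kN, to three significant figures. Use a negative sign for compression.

Free thermal expansion αLΔT = 17e-6 · 11500 · 84.7 = 16.56 mm.
The walls impose strain ε = −(16.56)/11500 = -1.4399e-03; σ = Eε = 111000 · -1.4399e-03 = -159.8 MPa.
Wall reaction R = σ·A = -159.8·77.09 = -12320 N = -12.32 kN.

-12.3 kN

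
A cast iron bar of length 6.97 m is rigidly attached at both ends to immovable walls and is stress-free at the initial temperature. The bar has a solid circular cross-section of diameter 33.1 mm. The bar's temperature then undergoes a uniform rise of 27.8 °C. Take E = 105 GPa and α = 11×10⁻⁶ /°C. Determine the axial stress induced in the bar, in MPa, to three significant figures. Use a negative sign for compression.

Free thermal expansion αLΔT = 11e-6 · 6970 · 27.8 = 2.131 mm.
The walls impose strain ε = −(2.131)/6970 = -3.0580e-04; σ = Eε = 105000 · -3.0580e-04 = -32.11 MPa.

-32.1 MPa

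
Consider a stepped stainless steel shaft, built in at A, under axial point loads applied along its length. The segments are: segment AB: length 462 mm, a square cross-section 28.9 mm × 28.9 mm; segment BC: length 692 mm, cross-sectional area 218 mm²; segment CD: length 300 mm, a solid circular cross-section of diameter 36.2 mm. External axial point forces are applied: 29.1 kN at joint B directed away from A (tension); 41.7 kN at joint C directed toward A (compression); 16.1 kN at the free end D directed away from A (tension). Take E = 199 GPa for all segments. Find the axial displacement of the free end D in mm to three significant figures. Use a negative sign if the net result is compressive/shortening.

-0.375 mm

Internal axial forces (sectioning from the free end, tension +): N_CD = 16.1 kN, N_BC = -25.6 kN, N_AB = 3.5 kN.
A_AB = 835.2 mm².
A_CD = 1029 mm².
δ_AB = 3500·462/(835.2·199000) = 0.009729 mm
δ_BC = -25600·692/(218·199000) = -0.4084 mm
δ_CD = 16100·300/(1029·199000) = 0.02358 mm
δ = Σδ_i = -0.375 mm.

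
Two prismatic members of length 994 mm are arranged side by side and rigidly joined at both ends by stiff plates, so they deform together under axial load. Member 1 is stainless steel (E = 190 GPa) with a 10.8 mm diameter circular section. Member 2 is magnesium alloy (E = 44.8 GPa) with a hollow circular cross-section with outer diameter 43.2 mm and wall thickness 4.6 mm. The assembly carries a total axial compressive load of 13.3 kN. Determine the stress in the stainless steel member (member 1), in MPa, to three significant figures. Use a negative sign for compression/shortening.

-59.6 MPa

A_1 = 91.61 mm².
A_2 = 557.8 mm².
Equal strain + equilibrium ⇒ each member carries load in proportion to AE: A₁E₁ = 17410000 N, A₂E₂ = 24990000 N, ΣAE = 42400000 N.
σ₁ = P·E₁/ΣAE = -13300·190000/42400000 = -59.6 MPa.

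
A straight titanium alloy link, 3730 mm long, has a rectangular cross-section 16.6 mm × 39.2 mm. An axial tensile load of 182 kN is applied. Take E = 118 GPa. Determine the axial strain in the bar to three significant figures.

A = 650.7 mm².
σ = N/A = 279.7 MPa; ε = σ/E = 279.7/118000 = 2.370e-03.

0.00237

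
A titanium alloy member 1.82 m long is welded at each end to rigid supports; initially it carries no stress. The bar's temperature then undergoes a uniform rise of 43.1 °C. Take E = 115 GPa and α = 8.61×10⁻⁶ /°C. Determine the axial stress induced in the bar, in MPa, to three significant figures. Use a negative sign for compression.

Free thermal expansion αLΔT = 8.61e-6 · 1820 · 43.1 = 0.6754 mm.
The walls impose strain ε = −(0.6754)/1820 = -3.7109e-04; σ = Eε = 115000 · -3.7109e-04 = -42.68 MPa.

-42.7 MPa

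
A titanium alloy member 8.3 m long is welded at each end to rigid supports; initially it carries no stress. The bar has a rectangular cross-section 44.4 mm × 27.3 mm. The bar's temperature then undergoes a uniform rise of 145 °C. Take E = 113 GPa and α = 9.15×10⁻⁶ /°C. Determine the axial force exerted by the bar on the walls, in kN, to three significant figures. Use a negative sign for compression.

-182 kN

Free thermal expansion αLΔT = 9.15e-6 · 8300 · 145 = 11.01 mm.
The walls impose strain ε = −(11.01)/8300 = -1.3268e-03; σ = Eε = 113000 · -1.3268e-03 = -149.9 MPa.
Wall reaction R = σ·A = -149.9·1212 = -181700 N = -181.7 kN.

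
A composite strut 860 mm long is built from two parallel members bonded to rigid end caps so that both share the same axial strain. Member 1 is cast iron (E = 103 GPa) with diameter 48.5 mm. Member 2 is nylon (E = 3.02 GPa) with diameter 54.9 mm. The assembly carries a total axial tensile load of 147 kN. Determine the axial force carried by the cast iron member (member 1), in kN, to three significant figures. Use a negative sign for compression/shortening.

142 kN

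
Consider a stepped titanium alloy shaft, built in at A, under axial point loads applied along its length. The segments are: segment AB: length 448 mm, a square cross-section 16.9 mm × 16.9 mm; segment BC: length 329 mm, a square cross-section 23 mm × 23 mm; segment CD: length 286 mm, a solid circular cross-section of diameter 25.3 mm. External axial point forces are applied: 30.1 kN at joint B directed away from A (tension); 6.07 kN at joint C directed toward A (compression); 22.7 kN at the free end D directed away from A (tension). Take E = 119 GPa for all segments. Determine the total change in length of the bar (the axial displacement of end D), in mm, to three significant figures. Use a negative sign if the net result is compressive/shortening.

Internal axial forces (sectioning from the free end, tension +): N_CD = 22.7 kN, N_BC = 16.63 kN, N_AB = 46.73 kN.
A_AB = 285.6 mm².
A_BC = 529 mm².
A_CD = 502.7 mm².
δ_AB = 46730·448/(285.6·119000) = 0.616 mm
δ_BC = 16630·329/(529·119000) = 0.08691 mm
δ_CD = 22700·286/(502.7·119000) = 0.1085 mm
δ = Σδ_i = 0.8114 mm.

0.811 mm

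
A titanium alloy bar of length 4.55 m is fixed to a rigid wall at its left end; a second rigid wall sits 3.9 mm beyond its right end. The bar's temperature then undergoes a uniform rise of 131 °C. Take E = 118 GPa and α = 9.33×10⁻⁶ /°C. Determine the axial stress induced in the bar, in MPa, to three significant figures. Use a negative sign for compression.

-43.1 MPa

Free thermal expansion αLΔT = 9.33e-6 · 4550 · 131 = 5.561 mm.
The walls engage after the gap closes; constrained expansion = 5.561 − 3.9 = 1.661 mm.
The walls impose strain ε = −(1.661)/4550 = -3.6509e-04; σ = Eε = 118000 · -3.6509e-04 = -43.08 MPa.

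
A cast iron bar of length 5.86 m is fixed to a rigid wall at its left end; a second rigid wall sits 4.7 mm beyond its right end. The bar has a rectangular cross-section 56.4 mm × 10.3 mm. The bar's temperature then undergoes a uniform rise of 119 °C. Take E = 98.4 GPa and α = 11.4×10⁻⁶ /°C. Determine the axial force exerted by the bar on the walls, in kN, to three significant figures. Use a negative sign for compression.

Free thermal expansion αLΔT = 11.4e-6 · 5860 · 119 = 7.95 mm.
The walls engage after the gap closes; constrained expansion = 7.95 − 4.7 = 3.25 mm.
The walls impose strain ε = −(3.25)/5860 = -5.5455e-04; σ = Eε = 98400 · -5.5455e-04 = -54.57 MPa.
Wall reaction R = σ·A = -54.57·580.9 = -31700 N = -31.7 kN.

-31.7 kN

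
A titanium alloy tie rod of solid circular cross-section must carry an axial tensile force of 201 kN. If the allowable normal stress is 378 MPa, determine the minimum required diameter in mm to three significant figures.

26.0 mm

Required area A ≥ P/σ_allow = 201000/378 = 531.7 mm².
For a solid circular section, d ≥ √(4A/π) = 26.02 mm.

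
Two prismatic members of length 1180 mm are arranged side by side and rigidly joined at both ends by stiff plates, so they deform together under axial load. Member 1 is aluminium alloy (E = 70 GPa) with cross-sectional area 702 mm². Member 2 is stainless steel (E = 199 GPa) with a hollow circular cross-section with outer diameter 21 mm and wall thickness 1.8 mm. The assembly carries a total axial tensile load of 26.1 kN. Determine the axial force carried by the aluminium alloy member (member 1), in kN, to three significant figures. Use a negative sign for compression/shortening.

18.1 kN

A_2 = 108.6 mm².
Equal strain + equilibrium ⇒ each member carries load in proportion to AE: A₁E₁ = 49140000 N, A₂E₂ = 21610000 N, ΣAE = 70750000 N.
F₁ = P·A₁E₁/ΣAE = 26100·49140000/70750000 = 18130 N.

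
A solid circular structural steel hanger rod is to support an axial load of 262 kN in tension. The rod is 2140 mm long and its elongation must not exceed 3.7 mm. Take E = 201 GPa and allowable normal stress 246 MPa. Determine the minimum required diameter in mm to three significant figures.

Required area A ≥ P/σ_allow = 262000/246 = 1065 mm².
For a solid circular section, d ≥ √(4A/π) = 36.82 mm.
Elongation limit: A ≥ PL/(Eδ_allow) = 262000·2140/(201000·3.7) = 753.9 mm² ⇒ d ≥ 30.98 mm.
The stress limit governs.

36.8 mm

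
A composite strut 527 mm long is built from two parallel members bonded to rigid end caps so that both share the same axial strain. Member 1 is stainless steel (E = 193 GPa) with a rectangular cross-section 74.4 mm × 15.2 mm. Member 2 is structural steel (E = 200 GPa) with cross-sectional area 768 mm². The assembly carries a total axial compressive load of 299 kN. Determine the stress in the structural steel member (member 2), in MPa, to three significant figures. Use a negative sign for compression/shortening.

A_1 = 1131 mm².
Equal strain + equilibrium ⇒ each member carries load in proportion to AE: A₁E₁ = 218300000 N, A₂E₂ = 153600000 N, ΣAE = 371900000 N.
σ₂ = P·E₂/ΣAE = -299000·200000/371900000 = -160.8 MPa.

-161 MPa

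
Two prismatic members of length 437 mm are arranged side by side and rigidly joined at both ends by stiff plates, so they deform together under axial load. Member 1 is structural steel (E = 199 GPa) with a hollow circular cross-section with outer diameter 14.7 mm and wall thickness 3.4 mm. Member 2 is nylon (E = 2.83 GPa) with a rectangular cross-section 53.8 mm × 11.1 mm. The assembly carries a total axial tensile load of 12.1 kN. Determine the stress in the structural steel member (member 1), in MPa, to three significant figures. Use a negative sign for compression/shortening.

93.7 MPa

A_1 = 120.7 mm².
A_2 = 597.2 mm².
Equal strain + equilibrium ⇒ each member carries load in proportion to AE: A₁E₁ = 24020000 N, A₂E₂ = 1690000 N, ΣAE = 25710000 N.
σ₁ = P·E₁/ΣAE = 12100·199000/25710000 = 93.66 MPa.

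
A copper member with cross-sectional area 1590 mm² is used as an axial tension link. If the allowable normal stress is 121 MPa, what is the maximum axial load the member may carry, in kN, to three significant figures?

P_max = σ_allow · A = 121 · 1590 = 192400 N = 192.4 kN.

192 kN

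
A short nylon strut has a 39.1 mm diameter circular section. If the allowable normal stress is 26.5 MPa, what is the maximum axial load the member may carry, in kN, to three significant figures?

A = 1201 mm².
P_max = σ_allow · A = 26.5 · 1201 = 31820 N = 31.82 kN.

31.8 kN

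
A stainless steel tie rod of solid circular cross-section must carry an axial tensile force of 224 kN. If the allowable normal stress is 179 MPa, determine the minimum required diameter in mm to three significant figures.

Required area A ≥ P/σ_allow = 224000/179 = 1251 mm².
For a solid circular section, d ≥ √(4A/π) = 39.92 mm.

39.9 mm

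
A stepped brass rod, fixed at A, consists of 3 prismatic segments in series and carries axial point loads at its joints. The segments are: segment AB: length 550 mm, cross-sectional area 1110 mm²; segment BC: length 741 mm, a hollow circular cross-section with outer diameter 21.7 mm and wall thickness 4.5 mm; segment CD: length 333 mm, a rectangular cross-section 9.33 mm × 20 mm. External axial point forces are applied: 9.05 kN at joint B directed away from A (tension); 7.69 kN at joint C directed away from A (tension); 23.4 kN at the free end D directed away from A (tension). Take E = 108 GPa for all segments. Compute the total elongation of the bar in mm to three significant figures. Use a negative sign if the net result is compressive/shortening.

1.45 mm

Internal axial forces (sectioning from the free end, tension +): N_CD = 23.4 kN, N_BC = 31.09 kN, N_AB = 40.14 kN.
A_BC = 243.2 mm².
A_CD = 186.6 mm².
δ_AB = 40140·550/(1110·108000) = 0.1842 mm
δ_BC = 31090·741/(243.2·108000) = 0.8773 mm
δ_CD = 23400·333/(186.6·108000) = 0.3867 mm
δ = Σδ_i = 1.448 mm.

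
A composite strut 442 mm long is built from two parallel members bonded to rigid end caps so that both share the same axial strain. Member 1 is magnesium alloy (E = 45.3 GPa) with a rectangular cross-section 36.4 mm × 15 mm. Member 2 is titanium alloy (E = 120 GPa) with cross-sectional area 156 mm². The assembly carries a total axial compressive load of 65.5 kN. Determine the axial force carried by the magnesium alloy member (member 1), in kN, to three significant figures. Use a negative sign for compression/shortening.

A_1 = 546 mm².
Equal strain + equilibrium ⇒ each member carries load in proportion to AE: A₁E₁ = 24730000 N, A₂E₂ = 18720000 N, ΣAE = 43450000 N.
F₁ = P·A₁E₁/ΣAE = -65500·24730000/43450000 = -37280 N.

-37.3 kN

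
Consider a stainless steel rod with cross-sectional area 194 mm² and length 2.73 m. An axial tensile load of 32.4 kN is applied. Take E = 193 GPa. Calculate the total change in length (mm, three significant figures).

δ_mech = NL/(AE) = 32400·2730/(194·193000) = 2.362 mm.

2.36 mm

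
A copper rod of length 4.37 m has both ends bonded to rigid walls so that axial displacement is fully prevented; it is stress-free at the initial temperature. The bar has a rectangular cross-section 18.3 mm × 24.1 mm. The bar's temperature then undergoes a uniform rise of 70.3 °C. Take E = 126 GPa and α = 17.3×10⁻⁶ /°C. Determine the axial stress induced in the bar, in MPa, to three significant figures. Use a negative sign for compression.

-153 MPa

Free thermal expansion αLΔT = 17.3e-6 · 4370 · 70.3 = 5.315 mm.
The walls impose strain ε = −(5.315)/4370 = -1.2162e-03; σ = Eε = 126000 · -1.2162e-03 = -153.2 MPa.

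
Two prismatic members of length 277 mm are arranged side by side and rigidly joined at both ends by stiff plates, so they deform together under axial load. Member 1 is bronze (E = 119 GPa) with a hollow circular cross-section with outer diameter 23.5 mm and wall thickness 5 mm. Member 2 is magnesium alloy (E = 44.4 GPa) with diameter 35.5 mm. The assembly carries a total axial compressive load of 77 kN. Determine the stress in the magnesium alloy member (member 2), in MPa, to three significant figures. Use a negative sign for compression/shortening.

-43.5 MPa

A_1 = 290.6 mm².
A_2 = 989.8 mm².
Equal strain + equilibrium ⇒ each member carries load in proportion to AE: A₁E₁ = 34580000 N, A₂E₂ = 43950000 N, ΣAE = 78530000 N.
σ₂ = P·E₂/ΣAE = -77000·44400/78530000 = -43.54 MPa.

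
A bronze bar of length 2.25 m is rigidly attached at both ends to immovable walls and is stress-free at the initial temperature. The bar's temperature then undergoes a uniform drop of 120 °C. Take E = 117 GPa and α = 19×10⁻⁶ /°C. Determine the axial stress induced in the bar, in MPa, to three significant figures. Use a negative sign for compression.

267 MPa

Free thermal expansion αLΔT = 19e-6 · 2250 · -120 = -5.13 mm.
The walls impose strain ε = −(-5.13)/2250 = 2.2800e-03; σ = Eε = 117000 · 2.2800e-03 = 266.8 MPa.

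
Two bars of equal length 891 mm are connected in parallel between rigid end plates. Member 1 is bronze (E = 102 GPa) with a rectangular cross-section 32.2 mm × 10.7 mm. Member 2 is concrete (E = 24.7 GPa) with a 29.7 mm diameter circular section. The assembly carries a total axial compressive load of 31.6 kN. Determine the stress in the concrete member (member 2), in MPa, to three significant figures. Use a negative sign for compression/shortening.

A_1 = 344.5 mm².
A_2 = 692.8 mm².
Equal strain + equilibrium ⇒ each member carries load in proportion to AE: A₁E₁ = 35140000 N, A₂E₂ = 17110000 N, ΣAE = 52260000 N.
σ₂ = P·E₂/ΣAE = -31600·24700/52260000 = -14.94 MPa.

-14.9 MPa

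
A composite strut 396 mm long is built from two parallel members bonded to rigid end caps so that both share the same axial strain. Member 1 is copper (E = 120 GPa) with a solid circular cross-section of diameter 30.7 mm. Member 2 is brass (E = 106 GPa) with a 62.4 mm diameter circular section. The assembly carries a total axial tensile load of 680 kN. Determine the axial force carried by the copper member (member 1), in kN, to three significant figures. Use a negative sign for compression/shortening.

A_1 = 740.2 mm².
A_2 = 3058 mm².
Equal strain + equilibrium ⇒ each member carries load in proportion to AE: A₁E₁ = 88830000 N, A₂E₂ = 324200000 N, ΣAE = 413000000 N.
F₁ = P·A₁E₁/ΣAE = 680000·88830000/413000000 = 146300 N.

146 kN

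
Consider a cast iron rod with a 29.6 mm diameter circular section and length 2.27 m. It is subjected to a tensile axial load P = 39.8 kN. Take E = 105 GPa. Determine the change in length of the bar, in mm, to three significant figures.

1.25 mm

A = 688.1 mm².
δ_mech = NL/(AE) = 39800·2270/(688.1·105000) = 1.25 mm.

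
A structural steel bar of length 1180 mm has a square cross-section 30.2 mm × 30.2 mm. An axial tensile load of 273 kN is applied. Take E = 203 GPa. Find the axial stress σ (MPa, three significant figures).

A = 912 mm².
σ = N/A = 273000/912 = 299.3 MPa.

299 MPa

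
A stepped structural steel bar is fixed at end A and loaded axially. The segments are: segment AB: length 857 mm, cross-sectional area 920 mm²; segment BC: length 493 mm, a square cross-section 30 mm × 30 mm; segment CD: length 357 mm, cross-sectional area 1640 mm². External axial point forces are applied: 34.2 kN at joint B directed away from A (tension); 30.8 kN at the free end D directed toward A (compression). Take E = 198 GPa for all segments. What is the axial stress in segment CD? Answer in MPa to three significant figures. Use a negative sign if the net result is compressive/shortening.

Internal axial forces (sectioning from the free end, tension +): N_CD = -30.8 kN, N_BC = -30.8 kN, N_AB = 3.4 kN.
σ_CD = N_CD/A_CD = -30800/1640 = -18.78 MPa.

-18.8 MPa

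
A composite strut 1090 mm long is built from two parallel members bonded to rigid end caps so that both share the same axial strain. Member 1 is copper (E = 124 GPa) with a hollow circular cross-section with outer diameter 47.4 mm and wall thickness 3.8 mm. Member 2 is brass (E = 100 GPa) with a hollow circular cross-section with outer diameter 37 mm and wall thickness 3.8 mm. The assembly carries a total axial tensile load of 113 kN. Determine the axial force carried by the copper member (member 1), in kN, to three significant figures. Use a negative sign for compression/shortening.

A_1 = 520.5 mm².
A_2 = 396.3 mm².
Equal strain + equilibrium ⇒ each member carries load in proportion to AE: A₁E₁ = 64540000 N, A₂E₂ = 39630000 N, ΣAE = 104200000 N.
F₁ = P·A₁E₁/ΣAE = 113000·64540000/104200000 = 70010 N.

70.0 kN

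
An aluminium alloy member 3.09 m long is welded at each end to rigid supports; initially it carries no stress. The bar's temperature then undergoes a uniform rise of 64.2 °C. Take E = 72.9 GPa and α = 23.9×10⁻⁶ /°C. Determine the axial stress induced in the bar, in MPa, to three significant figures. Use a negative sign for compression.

Free thermal expansion αLΔT = 23.9e-6 · 3090 · 64.2 = 4.741 mm.
The walls impose strain ε = −(4.741)/3090 = -1.5344e-03; σ = Eε = 72900 · -1.5344e-03 = -111.9 MPa.

-112 MPa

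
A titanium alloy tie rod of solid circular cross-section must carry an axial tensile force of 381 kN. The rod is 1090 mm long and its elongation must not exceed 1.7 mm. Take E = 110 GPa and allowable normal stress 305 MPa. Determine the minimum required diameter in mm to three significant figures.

Required area A ≥ P/σ_allow = 381000/305 = 1249 mm².
For a solid circular section, d ≥ √(4A/π) = 39.88 mm.
Elongation limit: A ≥ PL/(Eδ_allow) = 381000·1090/(110000·1.7) = 2221 mm² ⇒ d ≥ 53.18 mm.
The elongation limit governs.

53.2 mm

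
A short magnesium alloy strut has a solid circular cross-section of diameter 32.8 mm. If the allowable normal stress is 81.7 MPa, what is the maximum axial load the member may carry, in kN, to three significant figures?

69.0 kN

A = 845 mm².
P_max = σ_allow · A = 81.7 · 845 = 69030 N = 69.03 kN.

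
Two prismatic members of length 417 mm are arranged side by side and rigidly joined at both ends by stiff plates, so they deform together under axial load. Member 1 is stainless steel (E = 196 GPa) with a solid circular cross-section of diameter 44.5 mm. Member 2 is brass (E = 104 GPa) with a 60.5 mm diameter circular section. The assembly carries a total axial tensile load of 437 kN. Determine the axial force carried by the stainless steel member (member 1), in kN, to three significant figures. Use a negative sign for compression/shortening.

221 kN

A_1 = 1555 mm².
A_2 = 2875 mm².
Equal strain + equilibrium ⇒ each member carries load in proportion to AE: A₁E₁ = 304800000 N, A₂E₂ = 299000000 N, ΣAE = 603800000 N.
F₁ = P·A₁E₁/ΣAE = 437000·304800000/603800000 = 220600 N.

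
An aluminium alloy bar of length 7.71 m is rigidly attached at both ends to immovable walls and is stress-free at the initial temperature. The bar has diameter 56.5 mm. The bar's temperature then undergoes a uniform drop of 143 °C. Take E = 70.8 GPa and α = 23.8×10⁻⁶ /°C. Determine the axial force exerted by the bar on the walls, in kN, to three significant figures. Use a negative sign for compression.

Free thermal expansion αLΔT = 23.8e-6 · 7710 · -143 = -26.24 mm.
The walls impose strain ε = −(-26.24)/7710 = 3.4034e-03; σ = Eε = 70800 · 3.4034e-03 = 241 MPa.
Wall reaction R = σ·A = 241·2507 = 604100 N = 604.1 kN.

604 kN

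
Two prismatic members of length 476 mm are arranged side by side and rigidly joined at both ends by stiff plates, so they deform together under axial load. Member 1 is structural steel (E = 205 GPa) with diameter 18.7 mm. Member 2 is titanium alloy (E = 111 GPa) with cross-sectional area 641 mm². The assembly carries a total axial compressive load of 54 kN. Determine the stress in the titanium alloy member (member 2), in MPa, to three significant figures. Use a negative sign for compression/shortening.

-47.0 MPa

A_1 = 274.6 mm².
Equal strain + equilibrium ⇒ each member carries load in proportion to AE: A₁E₁ = 56300000 N, A₂E₂ = 71150000 N, ΣAE = 127500000 N.
σ₂ = P·E₂/ΣAE = -54000·111000/127500000 = -47.03 MPa.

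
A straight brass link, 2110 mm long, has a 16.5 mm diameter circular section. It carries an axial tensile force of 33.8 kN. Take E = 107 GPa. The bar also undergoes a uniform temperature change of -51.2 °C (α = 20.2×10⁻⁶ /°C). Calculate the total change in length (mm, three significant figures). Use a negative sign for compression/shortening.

0.935 mm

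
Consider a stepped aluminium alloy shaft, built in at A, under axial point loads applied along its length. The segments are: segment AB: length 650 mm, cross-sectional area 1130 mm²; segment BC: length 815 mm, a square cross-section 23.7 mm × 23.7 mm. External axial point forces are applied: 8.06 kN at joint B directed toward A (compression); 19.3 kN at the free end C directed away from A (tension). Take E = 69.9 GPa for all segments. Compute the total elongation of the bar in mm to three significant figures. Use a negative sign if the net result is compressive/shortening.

0.493 mm

Internal axial forces (sectioning from the free end, tension +): N_BC = 19.3 kN, N_AB = 11.24 kN.
A_BC = 561.7 mm².
δ_AB = 11240·650/(1130·69900) = 0.0925 mm
δ_BC = 19300·815/(561.7·69900) = 0.4006 mm
δ = Σδ_i = 0.4931 mm.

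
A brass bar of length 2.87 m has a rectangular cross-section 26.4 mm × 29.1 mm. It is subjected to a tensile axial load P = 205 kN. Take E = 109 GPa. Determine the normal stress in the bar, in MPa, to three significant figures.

267 MPa

A = 768.2 mm².
σ = N/A = 205000/768.2 = 266.8 MPa.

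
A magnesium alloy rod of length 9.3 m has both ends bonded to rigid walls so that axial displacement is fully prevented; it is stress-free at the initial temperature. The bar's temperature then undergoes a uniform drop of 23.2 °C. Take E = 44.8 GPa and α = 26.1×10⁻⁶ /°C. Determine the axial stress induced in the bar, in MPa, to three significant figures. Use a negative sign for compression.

27.1 MPa

Free thermal expansion αLΔT = 26.1e-6 · 9300 · -23.2 = -5.631 mm.
The walls impose strain ε = −(-5.631)/9300 = 6.0552e-04; σ = Eε = 44800 · 6.0552e-04 = 27.13 MPa.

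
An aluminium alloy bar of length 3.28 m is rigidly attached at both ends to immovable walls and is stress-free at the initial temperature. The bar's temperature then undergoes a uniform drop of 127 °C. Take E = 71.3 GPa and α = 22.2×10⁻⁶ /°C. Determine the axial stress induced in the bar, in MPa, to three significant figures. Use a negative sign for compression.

Free thermal expansion αLΔT = 22.2e-6 · 3280 · -127 = -9.248 mm.
The walls impose strain ε = −(-9.248)/3280 = 2.8194e-03; σ = Eε = 71300 · 2.8194e-03 = 201 MPa.

201 MPa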